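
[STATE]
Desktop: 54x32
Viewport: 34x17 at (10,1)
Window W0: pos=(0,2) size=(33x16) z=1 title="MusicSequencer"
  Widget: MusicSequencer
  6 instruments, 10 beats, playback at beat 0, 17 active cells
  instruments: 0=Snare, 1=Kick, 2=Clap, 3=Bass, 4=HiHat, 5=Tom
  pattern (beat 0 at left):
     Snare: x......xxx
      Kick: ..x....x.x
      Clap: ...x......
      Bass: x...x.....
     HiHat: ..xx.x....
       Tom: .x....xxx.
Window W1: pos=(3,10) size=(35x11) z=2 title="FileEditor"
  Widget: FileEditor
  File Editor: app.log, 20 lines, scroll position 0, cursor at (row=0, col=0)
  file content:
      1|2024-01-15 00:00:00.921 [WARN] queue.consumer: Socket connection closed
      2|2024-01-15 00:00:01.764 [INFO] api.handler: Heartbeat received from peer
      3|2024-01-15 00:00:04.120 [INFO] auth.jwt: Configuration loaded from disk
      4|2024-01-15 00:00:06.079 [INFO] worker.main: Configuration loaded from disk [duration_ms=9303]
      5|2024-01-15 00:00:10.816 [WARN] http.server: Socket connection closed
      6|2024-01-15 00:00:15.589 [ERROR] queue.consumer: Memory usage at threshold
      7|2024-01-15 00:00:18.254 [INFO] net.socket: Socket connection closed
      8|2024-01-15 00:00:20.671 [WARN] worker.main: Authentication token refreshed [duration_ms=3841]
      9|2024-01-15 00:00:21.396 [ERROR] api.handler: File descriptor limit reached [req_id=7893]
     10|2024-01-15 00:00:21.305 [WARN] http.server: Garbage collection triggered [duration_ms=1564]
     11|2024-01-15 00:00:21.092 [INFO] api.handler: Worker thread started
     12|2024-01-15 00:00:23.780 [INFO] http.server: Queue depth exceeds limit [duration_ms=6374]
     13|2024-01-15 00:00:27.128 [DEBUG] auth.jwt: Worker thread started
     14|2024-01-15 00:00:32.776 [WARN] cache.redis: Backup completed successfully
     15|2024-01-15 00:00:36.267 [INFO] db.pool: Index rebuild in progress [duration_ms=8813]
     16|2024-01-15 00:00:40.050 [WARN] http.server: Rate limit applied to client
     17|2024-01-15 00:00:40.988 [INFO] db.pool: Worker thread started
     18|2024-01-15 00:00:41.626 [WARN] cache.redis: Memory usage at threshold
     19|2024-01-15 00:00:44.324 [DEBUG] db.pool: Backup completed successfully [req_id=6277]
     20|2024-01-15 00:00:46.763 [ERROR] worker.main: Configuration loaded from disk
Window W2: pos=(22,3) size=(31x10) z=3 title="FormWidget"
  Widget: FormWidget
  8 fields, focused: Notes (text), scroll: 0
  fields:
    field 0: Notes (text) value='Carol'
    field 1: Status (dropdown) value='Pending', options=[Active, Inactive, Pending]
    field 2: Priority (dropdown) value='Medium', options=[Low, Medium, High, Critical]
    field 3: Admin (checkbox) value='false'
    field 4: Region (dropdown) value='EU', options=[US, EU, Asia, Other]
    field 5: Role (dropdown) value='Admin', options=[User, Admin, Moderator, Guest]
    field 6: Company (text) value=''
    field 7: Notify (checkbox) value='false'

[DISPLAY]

                                  
━━━━━━━━━━━━━━━━━━━━━━┓           
uencer      ┏━━━━━━━━━━━━━━━━━━━━━
────────────┃ FormWidget          
3456789     ┠─────────────────────
····███     ┃> Notes:      [Carol 
····█·█     ┃  Status:     [Pendin
█······     ┃  Priority:   [Medium
·█·····     ┃  Admin:      [ ]    
━━━━━━━━━━━━┃  Region:     [EU    
ditor       ┃  Role:       [Admin 
────────────┗━━━━━━━━━━━━━━━━━━━━━
1-15 00:00:00.921 [WARN] q▲┃      
1-15 00:00:01.764 [INFO] a█┃      
1-15 00:00:04.120 [INFO] a░┃      
1-15 00:00:06.079 [INFO] w░┃      
1-15 00:00:10.816 [WARN] h░┃      


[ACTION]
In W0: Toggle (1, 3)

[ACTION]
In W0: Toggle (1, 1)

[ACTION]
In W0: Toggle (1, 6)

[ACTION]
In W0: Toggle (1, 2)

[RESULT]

                                  
━━━━━━━━━━━━━━━━━━━━━━┓           
uencer      ┏━━━━━━━━━━━━━━━━━━━━━
────────────┃ FormWidget          
3456789     ┠─────────────────────
····███     ┃> Notes:      [Carol 
█··██·█     ┃  Status:     [Pendin
█······     ┃  Priority:   [Medium
·█·····     ┃  Admin:      [ ]    
━━━━━━━━━━━━┃  Region:     [EU    
ditor       ┃  Role:       [Admin 
────────────┗━━━━━━━━━━━━━━━━━━━━━
1-15 00:00:00.921 [WARN] q▲┃      
1-15 00:00:01.764 [INFO] a█┃      
1-15 00:00:04.120 [INFO] a░┃      
1-15 00:00:06.079 [INFO] w░┃      
1-15 00:00:10.816 [WARN] h░┃      


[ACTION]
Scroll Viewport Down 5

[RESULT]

····███     ┃> Notes:      [Carol 
█··██·█     ┃  Status:     [Pendin
█······     ┃  Priority:   [Medium
·█·····     ┃  Admin:      [ ]    
━━━━━━━━━━━━┃  Region:     [EU    
ditor       ┃  Role:       [Admin 
────────────┗━━━━━━━━━━━━━━━━━━━━━
1-15 00:00:00.921 [WARN] q▲┃      
1-15 00:00:01.764 [INFO] a█┃      
1-15 00:00:04.120 [INFO] a░┃      
1-15 00:00:06.079 [INFO] w░┃      
1-15 00:00:10.816 [WARN] h░┃      
1-15 00:00:15.589 [ERROR] ░┃      
1-15 00:00:18.254 [INFO] n▼┃      
━━━━━━━━━━━━━━━━━━━━━━━━━━━┛      
                                  
                                  


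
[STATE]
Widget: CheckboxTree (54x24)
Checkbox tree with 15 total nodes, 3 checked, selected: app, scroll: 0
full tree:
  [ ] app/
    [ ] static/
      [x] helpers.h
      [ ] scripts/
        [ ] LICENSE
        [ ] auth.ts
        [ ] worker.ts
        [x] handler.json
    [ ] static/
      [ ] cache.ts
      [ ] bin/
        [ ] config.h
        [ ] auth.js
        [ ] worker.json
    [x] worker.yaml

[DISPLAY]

>[-] app/                                             
   [-] static/                                        
     [x] helpers.h                                    
     [-] scripts/                                     
       [ ] LICENSE                                    
       [ ] auth.ts                                    
       [ ] worker.ts                                  
       [x] handler.json                               
   [ ] static/                                        
     [ ] cache.ts                                     
     [ ] bin/                                         
       [ ] config.h                                   
       [ ] auth.js                                    
       [ ] worker.json                                
   [x] worker.yaml                                    
                                                      
                                                      
                                                      
                                                      
                                                      
                                                      
                                                      
                                                      
                                                      


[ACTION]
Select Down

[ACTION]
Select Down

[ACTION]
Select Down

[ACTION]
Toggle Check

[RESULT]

 [-] app/                                             
   [x] static/                                        
     [x] helpers.h                                    
>    [x] scripts/                                     
       [x] LICENSE                                    
       [x] auth.ts                                    
       [x] worker.ts                                  
       [x] handler.json                               
   [ ] static/                                        
     [ ] cache.ts                                     
     [ ] bin/                                         
       [ ] config.h                                   
       [ ] auth.js                                    
       [ ] worker.json                                
   [x] worker.yaml                                    
                                                      
                                                      
                                                      
                                                      
                                                      
                                                      
                                                      
                                                      
                                                      


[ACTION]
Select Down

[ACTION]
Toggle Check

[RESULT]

 [-] app/                                             
   [-] static/                                        
     [x] helpers.h                                    
     [-] scripts/                                     
>      [ ] LICENSE                                    
       [x] auth.ts                                    
       [x] worker.ts                                  
       [x] handler.json                               
   [ ] static/                                        
     [ ] cache.ts                                     
     [ ] bin/                                         
       [ ] config.h                                   
       [ ] auth.js                                    
       [ ] worker.json                                
   [x] worker.yaml                                    
                                                      
                                                      
                                                      
                                                      
                                                      
                                                      
                                                      
                                                      
                                                      


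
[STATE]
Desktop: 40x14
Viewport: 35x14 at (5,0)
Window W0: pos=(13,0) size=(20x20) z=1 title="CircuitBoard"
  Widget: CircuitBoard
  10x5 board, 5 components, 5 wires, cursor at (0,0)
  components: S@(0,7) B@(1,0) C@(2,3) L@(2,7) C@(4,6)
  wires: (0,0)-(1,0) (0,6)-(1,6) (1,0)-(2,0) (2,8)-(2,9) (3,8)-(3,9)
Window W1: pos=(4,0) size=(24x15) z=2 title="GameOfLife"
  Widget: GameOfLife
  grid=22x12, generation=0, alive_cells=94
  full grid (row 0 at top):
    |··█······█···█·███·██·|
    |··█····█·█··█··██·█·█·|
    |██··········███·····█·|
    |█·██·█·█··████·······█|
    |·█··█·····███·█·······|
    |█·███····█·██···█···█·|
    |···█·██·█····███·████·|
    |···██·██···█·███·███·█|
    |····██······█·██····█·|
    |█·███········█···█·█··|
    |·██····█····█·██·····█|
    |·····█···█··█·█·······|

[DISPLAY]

━━━━━━━━━━━━━━━━━━━━━━┓━━━━┓       
 GameOfLife           ┃    ┃       
──────────────────────┨────┨       
Gen: 0                ┃ 6 7┃       
··█····█·█··█··██·█·█·┃    ┃       
██··········███·····█·┃    ┃       
█·██·█·█··████·······█┃    ┃       
·█··█·····███·█·······┃    ┃       
█·███····█·██···█···█·┃  C ┃       
···█·██·█····███·████·┃    ┃       
···██·██···█·███·███·█┃    ┃       
····██······█·██····█·┃    ┃       
█·███········█···█·█··┃    ┃       
·██····█····█·██·····█┃    ┃       


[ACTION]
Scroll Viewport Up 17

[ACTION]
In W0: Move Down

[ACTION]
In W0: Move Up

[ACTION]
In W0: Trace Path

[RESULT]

━━━━━━━━━━━━━━━━━━━━━━┓━━━━┓       
 GameOfLife           ┃    ┃       
──────────────────────┨────┨       
Gen: 0                ┃ 6 7┃       
··█····█·█··█··██·█·█·┃    ┃       
██··········███·····█·┃    ┃       
█·██·█·█··████·······█┃    ┃       
·█··█·····███·█·······┃    ┃       
█·███····█·██···█···█·┃  C ┃       
···█·██·█····███·████·┃    ┃       
···██·██···█·███·███·█┃    ┃       
····██······█·██····█·┃    ┃       
█·███········█···█·█··┃    ┃       
·██····█····█·██·····█┃ Tra┃       


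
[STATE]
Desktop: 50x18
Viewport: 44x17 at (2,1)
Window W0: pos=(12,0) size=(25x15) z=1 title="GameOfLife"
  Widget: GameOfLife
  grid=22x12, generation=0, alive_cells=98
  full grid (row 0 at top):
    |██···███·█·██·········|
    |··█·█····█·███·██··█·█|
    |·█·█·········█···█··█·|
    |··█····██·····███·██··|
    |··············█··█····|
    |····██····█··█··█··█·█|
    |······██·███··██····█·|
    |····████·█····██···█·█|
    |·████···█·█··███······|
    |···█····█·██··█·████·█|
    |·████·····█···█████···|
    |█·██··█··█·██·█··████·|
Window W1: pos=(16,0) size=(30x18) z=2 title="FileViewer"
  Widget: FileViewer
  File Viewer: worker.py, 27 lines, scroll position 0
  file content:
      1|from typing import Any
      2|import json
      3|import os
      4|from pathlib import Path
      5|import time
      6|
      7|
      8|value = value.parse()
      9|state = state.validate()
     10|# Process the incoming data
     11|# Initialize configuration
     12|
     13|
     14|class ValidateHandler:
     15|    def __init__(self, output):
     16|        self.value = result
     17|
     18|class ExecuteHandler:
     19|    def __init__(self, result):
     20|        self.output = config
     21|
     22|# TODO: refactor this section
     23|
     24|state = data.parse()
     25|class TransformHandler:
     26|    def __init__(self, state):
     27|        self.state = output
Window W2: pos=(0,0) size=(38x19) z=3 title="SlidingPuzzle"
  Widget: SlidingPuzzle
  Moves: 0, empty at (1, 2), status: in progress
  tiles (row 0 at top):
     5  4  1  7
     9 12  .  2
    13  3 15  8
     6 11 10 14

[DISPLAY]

SlidingPuzzle                      ┃       ┃
───────────────────────────────────┨───────┨
────┬────┬────┬────┐               ┃y     ▲┃
  5 │  4 │  1 │  7 │               ┃      █┃
────┼────┼────┼────┤               ┃      ░┃
  9 │ 12 │    │  2 │               ┃ath   ░┃
────┼────┼────┼────┤               ┃      ░┃
 13 │  3 │ 15 │  8 │               ┃      ░┃
────┼────┼────┼────┤               ┃      ░┃
  6 │ 11 │ 10 │ 14 │               ┃      ░┃
────┴────┴────┴────┘               ┃e()   ░┃
oves: 0                            ┃g data░┃
                                   ┃ation ░┃
                                   ┃      ░┃
                                   ┃      ░┃
                                   ┃:     ▼┃
                                   ┃━━━━━━━┛


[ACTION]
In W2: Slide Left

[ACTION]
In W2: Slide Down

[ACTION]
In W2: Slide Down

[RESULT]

SlidingPuzzle                      ┃       ┃
───────────────────────────────────┨───────┨
────┬────┬────┬────┐               ┃y     ▲┃
  5 │  4 │  1 │    │               ┃      █┃
────┼────┼────┼────┤               ┃      ░┃
  9 │ 12 │  2 │  7 │               ┃ath   ░┃
────┼────┼────┼────┤               ┃      ░┃
 13 │  3 │ 15 │  8 │               ┃      ░┃
────┼────┼────┼────┤               ┃      ░┃
  6 │ 11 │ 10 │ 14 │               ┃      ░┃
────┴────┴────┴────┘               ┃e()   ░┃
oves: 2                            ┃g data░┃
                                   ┃ation ░┃
                                   ┃      ░┃
                                   ┃      ░┃
                                   ┃:     ▼┃
                                   ┃━━━━━━━┛


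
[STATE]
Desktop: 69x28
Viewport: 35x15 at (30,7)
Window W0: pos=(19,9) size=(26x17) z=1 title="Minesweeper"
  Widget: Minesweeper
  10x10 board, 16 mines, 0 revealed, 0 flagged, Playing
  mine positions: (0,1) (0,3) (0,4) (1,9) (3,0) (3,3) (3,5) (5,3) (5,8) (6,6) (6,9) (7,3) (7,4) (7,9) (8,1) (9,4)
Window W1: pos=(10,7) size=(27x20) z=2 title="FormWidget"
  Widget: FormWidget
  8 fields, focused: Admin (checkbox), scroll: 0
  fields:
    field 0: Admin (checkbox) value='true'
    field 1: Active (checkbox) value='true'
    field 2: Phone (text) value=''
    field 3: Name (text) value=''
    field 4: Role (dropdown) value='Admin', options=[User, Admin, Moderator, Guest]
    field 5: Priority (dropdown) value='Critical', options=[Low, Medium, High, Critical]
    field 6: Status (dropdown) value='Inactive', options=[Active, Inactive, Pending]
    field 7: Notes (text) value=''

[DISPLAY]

━━━━━━┓                            
      ┃                            
──────┨━━━━━━━┓                    
      ┃       ┃                    
      ┃───────┨                    
     ]┃       ┃                    
     ]┃       ┃                    
n   ▼]┃       ┃                    
ical▼]┃       ┃                    
tive▼]┃       ┃                    
     ]┃       ┃                    
      ┃       ┃                    
      ┃       ┃                    
      ┃       ┃                    
      ┃       ┃                    


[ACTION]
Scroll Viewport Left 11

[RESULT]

━━━━━━━━━━━━━━━━━┓                 
get              ┃                 
─────────────────┨━━━━━━━┓         
      [x]        ┃       ┃         
:     [x]        ┃───────┨         
      [         ]┃       ┃         
      [         ]┃       ┃         
      [Admin   ▼]┃       ┃         
ty:   [Critical▼]┃       ┃         
:     [Inactive▼]┃       ┃         
      [         ]┃       ┃         
                 ┃       ┃         
                 ┃       ┃         
                 ┃       ┃         
                 ┃       ┃         


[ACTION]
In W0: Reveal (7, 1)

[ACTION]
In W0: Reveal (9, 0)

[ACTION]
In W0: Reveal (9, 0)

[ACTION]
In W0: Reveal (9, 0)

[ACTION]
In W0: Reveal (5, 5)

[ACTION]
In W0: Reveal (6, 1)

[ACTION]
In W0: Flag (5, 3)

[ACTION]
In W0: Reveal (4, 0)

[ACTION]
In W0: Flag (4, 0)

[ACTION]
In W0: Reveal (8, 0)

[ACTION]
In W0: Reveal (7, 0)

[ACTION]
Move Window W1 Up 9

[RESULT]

      [Admin   ▼]┃                 
ty:   [Critical▼]┃                 
:     [Inactive▼]┃━━━━━━━┓         
      [         ]┃       ┃         
                 ┃───────┨         
                 ┃       ┃         
                 ┃       ┃         
                 ┃       ┃         
                 ┃       ┃         
                 ┃       ┃         
                 ┃       ┃         
                 ┃       ┃         
━━━━━━━━━━━━━━━━━┛       ┃         
┃1■■■■■■■■■              ┃         
┃1■■■■■■■■■              ┃         


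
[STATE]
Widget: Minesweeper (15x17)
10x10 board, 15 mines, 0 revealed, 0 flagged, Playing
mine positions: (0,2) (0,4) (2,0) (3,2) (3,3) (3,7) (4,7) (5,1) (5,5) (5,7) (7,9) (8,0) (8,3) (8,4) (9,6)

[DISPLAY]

■■■■■■■■■■     
■■■■■■■■■■     
■■■■■■■■■■     
■■■■■■■■■■     
■■■■■■■■■■     
■■■■■■■■■■     
■■■■■■■■■■     
■■■■■■■■■■     
■■■■■■■■■■     
■■■■■■■■■■     
               
               
               
               
               
               
               


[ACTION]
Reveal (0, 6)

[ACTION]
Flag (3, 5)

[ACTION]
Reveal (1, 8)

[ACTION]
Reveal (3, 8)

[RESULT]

■■■■■1         
■■■■11         
■■■■1 111      
■■■■1 2■2      
■■■■214■3      
■■■■■■■■2      
■■■■■■■■21     
■■■■■■■■■■     
■■■■■■■■■■     
■■■■■■■■■■     
               
               
               
               
               
               
               


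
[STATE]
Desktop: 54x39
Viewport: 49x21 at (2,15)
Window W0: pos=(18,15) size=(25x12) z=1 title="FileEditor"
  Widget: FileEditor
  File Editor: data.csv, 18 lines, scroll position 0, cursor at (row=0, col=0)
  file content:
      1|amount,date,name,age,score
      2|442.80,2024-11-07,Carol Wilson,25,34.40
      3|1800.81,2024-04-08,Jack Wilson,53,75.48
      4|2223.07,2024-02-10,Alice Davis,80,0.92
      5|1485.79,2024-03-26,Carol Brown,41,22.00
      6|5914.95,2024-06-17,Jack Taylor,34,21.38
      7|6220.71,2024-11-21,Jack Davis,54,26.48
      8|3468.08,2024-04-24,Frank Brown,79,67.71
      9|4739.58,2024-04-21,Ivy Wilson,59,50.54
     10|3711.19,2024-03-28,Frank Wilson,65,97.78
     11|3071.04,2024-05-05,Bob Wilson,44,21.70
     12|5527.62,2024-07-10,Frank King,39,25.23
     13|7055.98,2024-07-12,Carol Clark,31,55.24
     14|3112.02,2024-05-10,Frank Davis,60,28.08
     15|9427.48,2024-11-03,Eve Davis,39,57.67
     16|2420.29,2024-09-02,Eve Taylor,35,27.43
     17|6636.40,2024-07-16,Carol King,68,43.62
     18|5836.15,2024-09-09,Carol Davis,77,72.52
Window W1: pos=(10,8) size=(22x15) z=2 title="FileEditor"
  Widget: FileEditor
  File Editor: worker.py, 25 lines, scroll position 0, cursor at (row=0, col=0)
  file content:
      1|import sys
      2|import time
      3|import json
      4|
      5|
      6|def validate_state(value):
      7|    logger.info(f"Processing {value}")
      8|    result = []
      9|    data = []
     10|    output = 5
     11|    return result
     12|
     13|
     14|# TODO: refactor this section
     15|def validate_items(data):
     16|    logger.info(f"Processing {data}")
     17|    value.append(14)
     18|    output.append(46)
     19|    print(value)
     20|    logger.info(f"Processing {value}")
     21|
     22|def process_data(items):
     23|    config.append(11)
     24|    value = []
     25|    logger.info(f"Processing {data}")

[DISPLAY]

        ┃                   ░┃━━━━━━━━━━┓        
        ┃def validate_state(░┃          ┃        
        ┃    logger.info(f"P░┃──────────┨        
        ┃    result = []    ░┃ame,age,s▲┃        
        ┃    data = []      ░┃1-07,Caro█┃        
        ┃    output = 5     ░┃04-08,Jac░┃        
        ┃    return result  ▼┃02-10,Ali░┃        
        ┗━━━━━━━━━━━━━━━━━━━━┛03-26,Car░┃        
                ┃5914.95,2024-06-17,Jac░┃        
                ┃6220.71,2024-11-21,Jac░┃        
                ┃3468.08,2024-04-24,Fra▼┃        
                ┗━━━━━━━━━━━━━━━━━━━━━━━┛        
                                                 
                                                 
                                                 
                                                 
                                                 
                                                 
                                                 
                                                 
                                                 


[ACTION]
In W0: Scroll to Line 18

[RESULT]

        ┃                   ░┃━━━━━━━━━━┓        
        ┃def validate_state(░┃          ┃        
        ┃    logger.info(f"P░┃──────────┨        
        ┃    result = []    ░┃05-05,Bob▲┃        
        ┃    data = []      ░┃07-10,Fra░┃        
        ┃    output = 5     ░┃07-12,Car░┃        
        ┃    return result  ▼┃05-10,Fra░┃        
        ┗━━━━━━━━━━━━━━━━━━━━┛11-03,Eve░┃        
                ┃2420.29,2024-09-02,Eve░┃        
                ┃6636.40,2024-07-16,Car█┃        
                ┃5836.15,2024-09-09,Car▼┃        
                ┗━━━━━━━━━━━━━━━━━━━━━━━┛        
                                                 
                                                 
                                                 
                                                 
                                                 
                                                 
                                                 
                                                 
                                                 


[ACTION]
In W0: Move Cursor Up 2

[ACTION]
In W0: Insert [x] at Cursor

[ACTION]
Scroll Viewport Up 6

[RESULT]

        ┃ FileEditor         ┃                   
        ┠────────────────────┨                   
        ┃█mport sys         ▲┃                   
        ┃import time        █┃                   
        ┃import json        ░┃                   
        ┃                   ░┃                   
        ┃                   ░┃━━━━━━━━━━┓        
        ┃def validate_state(░┃          ┃        
        ┃    logger.info(f"P░┃──────────┨        
        ┃    result = []    ░┃05-05,Bob▲┃        
        ┃    data = []      ░┃07-10,Fra░┃        
        ┃    output = 5     ░┃07-12,Car░┃        
        ┃    return result  ▼┃05-10,Fra░┃        
        ┗━━━━━━━━━━━━━━━━━━━━┛11-03,Eve░┃        
                ┃2420.29,2024-09-02,Eve░┃        
                ┃6636.40,2024-07-16,Car█┃        
                ┃5836.15,2024-09-09,Car▼┃        
                ┗━━━━━━━━━━━━━━━━━━━━━━━┛        
                                                 
                                                 
                                                 


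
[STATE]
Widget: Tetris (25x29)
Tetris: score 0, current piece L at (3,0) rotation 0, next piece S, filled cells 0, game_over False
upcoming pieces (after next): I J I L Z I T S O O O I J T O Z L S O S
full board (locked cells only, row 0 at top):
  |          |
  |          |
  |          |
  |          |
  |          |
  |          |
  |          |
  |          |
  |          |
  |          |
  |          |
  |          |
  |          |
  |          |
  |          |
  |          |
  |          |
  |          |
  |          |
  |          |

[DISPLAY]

     ▒    │Next:         
   ▒▒▒    │ ░░           
          │░░            
          │              
          │              
          │              
          │Score:        
          │0             
          │              
          │              
          │              
          │              
          │              
          │              
          │              
          │              
          │              
          │              
          │              
          │              
          │              
          │              
          │              
          │              
          │              
          │              
          │              
          │              
          │              


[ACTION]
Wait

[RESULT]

          │Next:         
     ▒    │ ░░           
   ▒▒▒    │░░            
          │              
          │              
          │              
          │Score:        
          │0             
          │              
          │              
          │              
          │              
          │              
          │              
          │              
          │              
          │              
          │              
          │              
          │              
          │              
          │              
          │              
          │              
          │              
          │              
          │              
          │              
          │              


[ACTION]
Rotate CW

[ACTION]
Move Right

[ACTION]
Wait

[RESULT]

          │Next:         
          │ ░░           
    ▒     │░░            
    ▒     │              
    ▒▒    │              
          │              
          │Score:        
          │0             
          │              
          │              
          │              
          │              
          │              
          │              
          │              
          │              
          │              
          │              
          │              
          │              
          │              
          │              
          │              
          │              
          │              
          │              
          │              
          │              
          │              


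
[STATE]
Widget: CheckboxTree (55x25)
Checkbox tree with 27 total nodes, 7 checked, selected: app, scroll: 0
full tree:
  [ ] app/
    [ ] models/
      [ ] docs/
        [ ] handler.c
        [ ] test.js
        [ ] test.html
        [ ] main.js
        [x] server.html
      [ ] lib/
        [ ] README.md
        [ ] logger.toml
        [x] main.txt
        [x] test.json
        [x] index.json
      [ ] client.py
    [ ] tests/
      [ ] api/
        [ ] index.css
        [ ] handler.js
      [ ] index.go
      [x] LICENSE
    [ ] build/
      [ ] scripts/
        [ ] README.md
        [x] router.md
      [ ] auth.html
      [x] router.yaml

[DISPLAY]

>[-] app/                                              
   [-] models/                                         
     [-] docs/                                         
       [ ] handler.c                                   
       [ ] test.js                                     
       [ ] test.html                                   
       [ ] main.js                                     
       [x] server.html                                 
     [-] lib/                                          
       [ ] README.md                                   
       [ ] logger.toml                                 
       [x] main.txt                                    
       [x] test.json                                   
       [x] index.json                                  
     [ ] client.py                                     
   [-] tests/                                          
     [ ] api/                                          
       [ ] index.css                                   
       [ ] handler.js                                  
     [ ] index.go                                      
     [x] LICENSE                                       
   [-] build/                                          
     [-] scripts/                                      
       [ ] README.md                                   
       [x] router.md                                   


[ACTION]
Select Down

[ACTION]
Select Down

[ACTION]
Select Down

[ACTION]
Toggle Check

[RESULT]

 [-] app/                                              
   [-] models/                                         
     [-] docs/                                         
>      [x] handler.c                                   
       [ ] test.js                                     
       [ ] test.html                                   
       [ ] main.js                                     
       [x] server.html                                 
     [-] lib/                                          
       [ ] README.md                                   
       [ ] logger.toml                                 
       [x] main.txt                                    
       [x] test.json                                   
       [x] index.json                                  
     [ ] client.py                                     
   [-] tests/                                          
     [ ] api/                                          
       [ ] index.css                                   
       [ ] handler.js                                  
     [ ] index.go                                      
     [x] LICENSE                                       
   [-] build/                                          
     [-] scripts/                                      
       [ ] README.md                                   
       [x] router.md                                   


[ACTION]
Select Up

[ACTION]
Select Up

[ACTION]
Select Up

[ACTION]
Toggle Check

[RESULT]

>[x] app/                                              
   [x] models/                                         
     [x] docs/                                         
       [x] handler.c                                   
       [x] test.js                                     
       [x] test.html                                   
       [x] main.js                                     
       [x] server.html                                 
     [x] lib/                                          
       [x] README.md                                   
       [x] logger.toml                                 
       [x] main.txt                                    
       [x] test.json                                   
       [x] index.json                                  
     [x] client.py                                     
   [x] tests/                                          
     [x] api/                                          
       [x] index.css                                   
       [x] handler.js                                  
     [x] index.go                                      
     [x] LICENSE                                       
   [x] build/                                          
     [x] scripts/                                      
       [x] README.md                                   
       [x] router.md                                   


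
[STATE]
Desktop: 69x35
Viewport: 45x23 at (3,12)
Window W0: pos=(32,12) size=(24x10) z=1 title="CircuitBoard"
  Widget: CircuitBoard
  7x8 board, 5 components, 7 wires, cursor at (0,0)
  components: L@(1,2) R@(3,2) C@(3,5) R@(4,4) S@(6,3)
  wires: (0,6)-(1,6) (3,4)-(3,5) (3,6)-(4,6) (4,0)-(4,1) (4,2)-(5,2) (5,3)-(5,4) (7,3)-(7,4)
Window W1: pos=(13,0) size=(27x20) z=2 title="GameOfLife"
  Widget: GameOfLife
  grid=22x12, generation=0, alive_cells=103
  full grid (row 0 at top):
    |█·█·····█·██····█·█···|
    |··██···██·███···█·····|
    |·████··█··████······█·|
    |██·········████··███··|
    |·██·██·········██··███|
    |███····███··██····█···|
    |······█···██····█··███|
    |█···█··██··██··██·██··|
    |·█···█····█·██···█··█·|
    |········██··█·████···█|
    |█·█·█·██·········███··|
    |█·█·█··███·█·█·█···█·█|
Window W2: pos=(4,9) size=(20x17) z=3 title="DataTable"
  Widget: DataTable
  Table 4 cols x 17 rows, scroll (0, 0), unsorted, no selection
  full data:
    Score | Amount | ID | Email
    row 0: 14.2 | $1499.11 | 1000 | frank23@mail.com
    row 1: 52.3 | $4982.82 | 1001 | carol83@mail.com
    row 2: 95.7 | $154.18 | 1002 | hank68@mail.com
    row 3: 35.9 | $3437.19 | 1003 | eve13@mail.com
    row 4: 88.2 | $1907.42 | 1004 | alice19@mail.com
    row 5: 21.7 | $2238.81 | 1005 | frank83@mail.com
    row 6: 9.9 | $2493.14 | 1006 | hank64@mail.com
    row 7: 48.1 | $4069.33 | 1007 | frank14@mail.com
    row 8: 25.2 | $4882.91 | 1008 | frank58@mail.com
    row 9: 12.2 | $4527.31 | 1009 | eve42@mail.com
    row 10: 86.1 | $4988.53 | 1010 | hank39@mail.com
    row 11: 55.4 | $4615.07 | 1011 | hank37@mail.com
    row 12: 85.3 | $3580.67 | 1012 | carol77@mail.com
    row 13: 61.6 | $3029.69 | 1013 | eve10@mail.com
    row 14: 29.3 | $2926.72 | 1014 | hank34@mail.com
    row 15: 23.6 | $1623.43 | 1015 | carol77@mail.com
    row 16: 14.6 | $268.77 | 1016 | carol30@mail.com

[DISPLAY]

 ┃Score│Amount  │ID ┃█·██···█··█·   ┃━━━━━━━━
 ┃─────┼────────┼───┃··█·████···█   ┃tBoard  
 ┃14.2 │$1499.11│100┃·······███··   ┃────────
 ┃52.3 │$4982.82│100┃·█·█·█···█·█   ┃2 3 4 5 
 ┃95.7 │$154.18 │100┃               ┃        
 ┃35.9 │$3437.19│100┃               ┃        
 ┃88.2 │$1907.42│100┃               ┃     L  
 ┃21.7 │$2238.81│100┃━━━━━━━━━━━━━━━┛        
 ┃9.9  │$2493.14│100┃        ┃2              
 ┃48.1 │$4069.33│100┃        ┗━━━━━━━━━━━━━━━
 ┃25.2 │$4882.91│100┃                        
 ┃12.2 │$4527.31│100┃                        
 ┃86.1 │$4988.53│101┃                        
 ┗━━━━━━━━━━━━━━━━━━┛                        
                                             
                                             
                                             
                                             
                                             
                                             
                                             
                                             
                                             


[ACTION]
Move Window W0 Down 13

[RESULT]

 ┃Score│Amount  │ID ┃█·██···█··█·   ┃        
 ┃─────┼────────┼───┃··█·████···█   ┃        
 ┃14.2 │$1499.11│100┃·······███··   ┃        
 ┃52.3 │$4982.82│100┃·█·█·█···█·█   ┃        
 ┃95.7 │$154.18 │100┃               ┃        
 ┃35.9 │$3437.19│100┃               ┃        
 ┃88.2 │$1907.42│100┃               ┃        
 ┃21.7 │$2238.81│100┃━━━━━━━━━━━━━━━┛        
 ┃9.9  │$2493.14│100┃                        
 ┃48.1 │$4069.33│100┃                        
 ┃25.2 │$4882.91│100┃                        
 ┃12.2 │$4527.31│100┃                        
 ┃86.1 │$4988.53│101┃                        
 ┗━━━━━━━━━━━━━━━━━━┛        ┏━━━━━━━━━━━━━━━
                             ┃ CircuitBoard  
                             ┠───────────────
                             ┃   0 1 2 3 4 5 
                             ┃0  [.]         
                             ┃               
                             ┃1           L  
                             ┃               
                             ┃2              
                             ┗━━━━━━━━━━━━━━━


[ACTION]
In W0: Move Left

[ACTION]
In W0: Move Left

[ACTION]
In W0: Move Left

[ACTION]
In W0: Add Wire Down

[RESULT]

 ┃Score│Amount  │ID ┃█·██···█··█·   ┃        
 ┃─────┼────────┼───┃··█·████···█   ┃        
 ┃14.2 │$1499.11│100┃·······███··   ┃        
 ┃52.3 │$4982.82│100┃·█·█·█···█·█   ┃        
 ┃95.7 │$154.18 │100┃               ┃        
 ┃35.9 │$3437.19│100┃               ┃        
 ┃88.2 │$1907.42│100┃               ┃        
 ┃21.7 │$2238.81│100┃━━━━━━━━━━━━━━━┛        
 ┃9.9  │$2493.14│100┃                        
 ┃48.1 │$4069.33│100┃                        
 ┃25.2 │$4882.91│100┃                        
 ┃12.2 │$4527.31│100┃                        
 ┃86.1 │$4988.53│101┃                        
 ┗━━━━━━━━━━━━━━━━━━┛        ┏━━━━━━━━━━━━━━━
                             ┃ CircuitBoard  
                             ┠───────────────
                             ┃   0 1 2 3 4 5 
                             ┃0  [.]         
                             ┃    │          
                             ┃1   ·       L  
                             ┃               
                             ┃2              
                             ┗━━━━━━━━━━━━━━━
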